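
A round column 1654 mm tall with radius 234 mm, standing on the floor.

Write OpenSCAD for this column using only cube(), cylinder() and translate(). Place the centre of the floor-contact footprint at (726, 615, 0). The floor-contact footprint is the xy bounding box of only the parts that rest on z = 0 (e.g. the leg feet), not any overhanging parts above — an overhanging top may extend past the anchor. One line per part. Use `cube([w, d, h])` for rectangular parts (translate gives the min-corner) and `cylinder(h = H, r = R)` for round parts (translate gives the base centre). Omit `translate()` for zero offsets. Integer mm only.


translate([726, 615, 0]) cylinder(h = 1654, r = 234);


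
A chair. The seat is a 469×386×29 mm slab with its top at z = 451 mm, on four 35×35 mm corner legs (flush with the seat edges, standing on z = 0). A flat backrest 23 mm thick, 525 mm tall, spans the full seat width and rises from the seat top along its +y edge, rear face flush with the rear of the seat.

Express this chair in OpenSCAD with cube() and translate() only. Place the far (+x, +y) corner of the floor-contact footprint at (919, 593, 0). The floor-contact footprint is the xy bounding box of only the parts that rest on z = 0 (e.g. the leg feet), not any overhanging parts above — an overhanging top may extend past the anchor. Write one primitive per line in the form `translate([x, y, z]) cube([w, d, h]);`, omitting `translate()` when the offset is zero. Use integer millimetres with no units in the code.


// leg_h = 451 - 29 = 422
translate([450, 207, 422]) cube([469, 386, 29]);
translate([450, 207, 0]) cube([35, 35, 422]);
translate([884, 207, 0]) cube([35, 35, 422]);
translate([450, 558, 0]) cube([35, 35, 422]);
translate([884, 558, 0]) cube([35, 35, 422]);
translate([450, 570, 451]) cube([469, 23, 525]);


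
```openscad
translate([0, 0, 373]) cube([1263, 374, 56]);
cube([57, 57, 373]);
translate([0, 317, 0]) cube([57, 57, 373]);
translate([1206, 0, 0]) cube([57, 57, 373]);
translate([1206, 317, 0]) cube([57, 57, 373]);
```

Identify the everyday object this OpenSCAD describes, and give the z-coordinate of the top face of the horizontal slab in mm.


A bench. The seat-top height is 429 mm.

A long slab on four corner posts — a bench. The slab sits at z = 373 with thickness 56, so the top is 373 + 56 = 429 mm.


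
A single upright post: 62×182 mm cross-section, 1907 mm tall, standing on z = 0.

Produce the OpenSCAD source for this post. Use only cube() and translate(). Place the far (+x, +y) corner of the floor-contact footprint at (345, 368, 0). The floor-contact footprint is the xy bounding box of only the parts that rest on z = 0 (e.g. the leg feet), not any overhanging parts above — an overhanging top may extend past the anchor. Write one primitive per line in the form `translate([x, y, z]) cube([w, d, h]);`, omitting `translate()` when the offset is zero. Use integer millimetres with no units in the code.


translate([283, 186, 0]) cube([62, 182, 1907]);


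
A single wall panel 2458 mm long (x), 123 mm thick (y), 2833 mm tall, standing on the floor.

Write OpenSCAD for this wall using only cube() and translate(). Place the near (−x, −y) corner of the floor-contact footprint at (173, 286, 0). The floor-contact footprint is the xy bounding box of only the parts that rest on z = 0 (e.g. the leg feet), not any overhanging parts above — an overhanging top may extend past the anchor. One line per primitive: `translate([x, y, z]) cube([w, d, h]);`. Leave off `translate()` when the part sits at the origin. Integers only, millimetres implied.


translate([173, 286, 0]) cube([2458, 123, 2833]);


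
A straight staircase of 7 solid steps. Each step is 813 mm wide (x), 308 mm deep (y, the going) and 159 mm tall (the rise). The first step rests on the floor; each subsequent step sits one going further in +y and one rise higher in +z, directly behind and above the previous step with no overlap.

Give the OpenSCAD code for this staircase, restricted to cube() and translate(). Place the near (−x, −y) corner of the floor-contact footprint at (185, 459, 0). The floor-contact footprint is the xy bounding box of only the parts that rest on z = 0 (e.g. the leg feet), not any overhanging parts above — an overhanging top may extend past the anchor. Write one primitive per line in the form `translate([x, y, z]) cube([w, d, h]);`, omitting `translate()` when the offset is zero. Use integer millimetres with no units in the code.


translate([185, 459, 0]) cube([813, 308, 159]);
translate([185, 767, 159]) cube([813, 308, 159]);
translate([185, 1075, 318]) cube([813, 308, 159]);
translate([185, 1383, 477]) cube([813, 308, 159]);
translate([185, 1691, 636]) cube([813, 308, 159]);
translate([185, 1999, 795]) cube([813, 308, 159]);
translate([185, 2307, 954]) cube([813, 308, 159]);


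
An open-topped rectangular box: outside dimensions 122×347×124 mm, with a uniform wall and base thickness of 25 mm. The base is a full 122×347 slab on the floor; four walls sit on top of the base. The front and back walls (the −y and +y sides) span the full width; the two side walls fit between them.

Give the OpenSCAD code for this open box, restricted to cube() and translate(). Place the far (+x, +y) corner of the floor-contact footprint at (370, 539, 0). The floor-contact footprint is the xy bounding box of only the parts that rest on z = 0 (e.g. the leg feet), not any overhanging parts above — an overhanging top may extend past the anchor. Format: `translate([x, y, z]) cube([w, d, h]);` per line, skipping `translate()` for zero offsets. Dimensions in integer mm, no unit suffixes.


translate([248, 192, 0]) cube([122, 347, 25]);
translate([248, 192, 25]) cube([122, 25, 99]);
translate([248, 514, 25]) cube([122, 25, 99]);
translate([248, 217, 25]) cube([25, 297, 99]);
translate([345, 217, 25]) cube([25, 297, 99]);


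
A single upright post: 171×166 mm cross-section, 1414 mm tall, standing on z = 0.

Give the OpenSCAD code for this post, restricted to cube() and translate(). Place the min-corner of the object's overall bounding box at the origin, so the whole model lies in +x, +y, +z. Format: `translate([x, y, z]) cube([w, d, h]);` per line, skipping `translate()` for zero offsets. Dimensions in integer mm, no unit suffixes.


cube([171, 166, 1414]);


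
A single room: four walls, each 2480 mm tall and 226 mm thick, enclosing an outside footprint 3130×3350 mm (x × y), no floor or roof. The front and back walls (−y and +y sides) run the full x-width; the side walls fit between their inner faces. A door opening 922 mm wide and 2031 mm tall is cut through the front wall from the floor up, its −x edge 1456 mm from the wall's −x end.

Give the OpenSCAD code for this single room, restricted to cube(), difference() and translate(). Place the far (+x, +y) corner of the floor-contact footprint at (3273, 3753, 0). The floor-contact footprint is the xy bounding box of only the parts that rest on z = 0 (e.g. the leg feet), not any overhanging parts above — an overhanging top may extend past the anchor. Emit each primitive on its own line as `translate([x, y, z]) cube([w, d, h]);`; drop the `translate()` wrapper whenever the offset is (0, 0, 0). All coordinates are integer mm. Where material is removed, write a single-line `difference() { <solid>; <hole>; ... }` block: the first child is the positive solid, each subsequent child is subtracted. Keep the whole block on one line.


difference() { translate([143, 403, 0]) cube([3130, 226, 2480]); translate([1599, 403, 0]) cube([922, 226, 2031]); }
translate([143, 3527, 0]) cube([3130, 226, 2480]);
translate([143, 629, 0]) cube([226, 2898, 2480]);
translate([3047, 629, 0]) cube([226, 2898, 2480]);


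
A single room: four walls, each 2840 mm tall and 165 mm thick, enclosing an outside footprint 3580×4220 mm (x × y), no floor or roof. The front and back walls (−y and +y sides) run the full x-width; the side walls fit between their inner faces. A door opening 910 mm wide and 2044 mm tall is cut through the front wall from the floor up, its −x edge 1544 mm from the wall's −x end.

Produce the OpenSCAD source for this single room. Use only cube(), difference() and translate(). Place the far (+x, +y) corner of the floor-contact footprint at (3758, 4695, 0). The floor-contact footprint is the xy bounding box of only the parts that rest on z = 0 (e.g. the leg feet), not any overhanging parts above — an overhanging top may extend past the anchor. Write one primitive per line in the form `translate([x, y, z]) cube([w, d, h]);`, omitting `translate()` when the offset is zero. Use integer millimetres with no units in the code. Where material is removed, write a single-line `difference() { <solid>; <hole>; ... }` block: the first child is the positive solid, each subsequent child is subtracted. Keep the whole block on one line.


difference() { translate([178, 475, 0]) cube([3580, 165, 2840]); translate([1722, 475, 0]) cube([910, 165, 2044]); }
translate([178, 4530, 0]) cube([3580, 165, 2840]);
translate([178, 640, 0]) cube([165, 3890, 2840]);
translate([3593, 640, 0]) cube([165, 3890, 2840]);


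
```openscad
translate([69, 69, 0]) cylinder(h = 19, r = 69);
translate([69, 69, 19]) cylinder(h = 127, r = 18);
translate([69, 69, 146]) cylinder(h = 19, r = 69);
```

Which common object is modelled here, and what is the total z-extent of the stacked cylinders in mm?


A spool. The overall height is 165 mm.

Three coaxial cylinders, large–small–large — a spool. Two 19 mm flanges and a 127 mm core give 19 + 127 + 19 = 165 mm.


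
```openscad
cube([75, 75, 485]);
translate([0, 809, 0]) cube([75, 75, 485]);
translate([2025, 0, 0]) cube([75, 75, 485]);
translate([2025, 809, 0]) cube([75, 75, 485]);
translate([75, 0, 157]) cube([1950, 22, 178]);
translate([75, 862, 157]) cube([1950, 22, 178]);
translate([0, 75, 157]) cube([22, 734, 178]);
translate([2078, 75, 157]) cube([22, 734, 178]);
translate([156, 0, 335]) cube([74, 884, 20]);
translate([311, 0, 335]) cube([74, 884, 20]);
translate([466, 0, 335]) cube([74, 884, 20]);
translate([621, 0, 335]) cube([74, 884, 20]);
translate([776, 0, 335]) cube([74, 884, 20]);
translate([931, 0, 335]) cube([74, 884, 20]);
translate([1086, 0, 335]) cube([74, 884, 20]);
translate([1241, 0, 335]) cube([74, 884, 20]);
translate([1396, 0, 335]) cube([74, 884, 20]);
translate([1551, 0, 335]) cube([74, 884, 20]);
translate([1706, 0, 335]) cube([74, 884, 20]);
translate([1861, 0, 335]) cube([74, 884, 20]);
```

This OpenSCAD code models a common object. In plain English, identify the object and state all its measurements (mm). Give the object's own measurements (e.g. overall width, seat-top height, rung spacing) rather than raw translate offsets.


A bed frame 2100 mm long (x) by 884 mm wide (y). Four 75×75 mm corner posts, 485 mm tall, at the corners of the footprint. Four rails of 22 mm thickness and 178 mm height run between adjacent posts with their undersides at z = 157 mm, their outer faces flush with the outside of the frame (the two x-running rails run between the posts' inner faces; the two y-running rails run between the posts' inner faces). 12 slats, each 74 mm wide (x) and 20 mm thick, lie across the top of the two x-running rails, running the full 884 mm width of the frame in y; along x they sit between the end posts with a 81 mm gap after the −x posts and between neighbouring slats, leaving 90 mm before the +x posts.


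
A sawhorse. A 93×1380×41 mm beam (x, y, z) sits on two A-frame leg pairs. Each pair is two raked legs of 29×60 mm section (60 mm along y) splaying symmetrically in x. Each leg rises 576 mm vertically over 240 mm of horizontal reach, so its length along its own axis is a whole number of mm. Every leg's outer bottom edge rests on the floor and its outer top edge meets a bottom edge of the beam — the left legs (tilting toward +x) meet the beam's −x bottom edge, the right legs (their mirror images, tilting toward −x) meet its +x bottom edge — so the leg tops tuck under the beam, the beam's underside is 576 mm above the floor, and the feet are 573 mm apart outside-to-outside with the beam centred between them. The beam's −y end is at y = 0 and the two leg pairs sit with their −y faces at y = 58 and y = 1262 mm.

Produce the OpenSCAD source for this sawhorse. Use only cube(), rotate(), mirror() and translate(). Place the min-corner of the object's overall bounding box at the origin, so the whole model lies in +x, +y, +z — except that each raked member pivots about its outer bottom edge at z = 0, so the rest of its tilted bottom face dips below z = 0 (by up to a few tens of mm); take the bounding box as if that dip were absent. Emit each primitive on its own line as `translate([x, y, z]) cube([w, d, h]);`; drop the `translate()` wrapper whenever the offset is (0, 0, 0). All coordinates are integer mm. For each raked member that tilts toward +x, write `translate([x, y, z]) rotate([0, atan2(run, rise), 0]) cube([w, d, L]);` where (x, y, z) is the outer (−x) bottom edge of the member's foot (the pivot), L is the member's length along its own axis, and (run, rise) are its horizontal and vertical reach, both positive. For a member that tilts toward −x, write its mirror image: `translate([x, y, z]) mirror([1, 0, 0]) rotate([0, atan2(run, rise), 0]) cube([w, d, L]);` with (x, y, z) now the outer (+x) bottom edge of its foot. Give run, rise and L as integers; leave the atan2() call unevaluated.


// leg length = √(240² + 576²) = 624
// right-leg outer foot x = 2·240 + 93 = 573
// beam min-corner = (240, 0, 576)
translate([240, 0, 576]) cube([93, 1380, 41]);
translate([0, 58, 0]) rotate([0, atan2(240, 576), 0]) cube([29, 60, 624]);
translate([573, 58, 0]) mirror([1, 0, 0]) rotate([0, atan2(240, 576), 0]) cube([29, 60, 624]);
translate([0, 1262, 0]) rotate([0, atan2(240, 576), 0]) cube([29, 60, 624]);
translate([573, 1262, 0]) mirror([1, 0, 0]) rotate([0, atan2(240, 576), 0]) cube([29, 60, 624]);


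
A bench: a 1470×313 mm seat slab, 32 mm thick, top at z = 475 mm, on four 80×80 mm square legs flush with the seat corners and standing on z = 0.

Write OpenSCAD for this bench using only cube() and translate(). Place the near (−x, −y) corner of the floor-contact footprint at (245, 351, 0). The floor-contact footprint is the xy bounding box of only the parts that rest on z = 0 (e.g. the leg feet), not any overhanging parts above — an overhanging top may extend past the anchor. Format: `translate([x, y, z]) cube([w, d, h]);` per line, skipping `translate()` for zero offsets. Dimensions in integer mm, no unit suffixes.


translate([245, 351, 443]) cube([1470, 313, 32]);
translate([245, 351, 0]) cube([80, 80, 443]);
translate([245, 584, 0]) cube([80, 80, 443]);
translate([1635, 351, 0]) cube([80, 80, 443]);
translate([1635, 584, 0]) cube([80, 80, 443]);


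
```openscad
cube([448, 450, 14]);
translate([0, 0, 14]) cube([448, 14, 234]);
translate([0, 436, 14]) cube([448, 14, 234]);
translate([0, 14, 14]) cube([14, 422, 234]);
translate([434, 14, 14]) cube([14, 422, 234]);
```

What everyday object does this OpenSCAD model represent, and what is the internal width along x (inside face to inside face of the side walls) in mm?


An open box. The internal width is 420 mm.

A 448×450 base slab with four walls standing on it — an open box. The base is 448 mm wide and the walls are 14 mm thick, so the internal width is 448 − 2 × 14 = 420 mm.


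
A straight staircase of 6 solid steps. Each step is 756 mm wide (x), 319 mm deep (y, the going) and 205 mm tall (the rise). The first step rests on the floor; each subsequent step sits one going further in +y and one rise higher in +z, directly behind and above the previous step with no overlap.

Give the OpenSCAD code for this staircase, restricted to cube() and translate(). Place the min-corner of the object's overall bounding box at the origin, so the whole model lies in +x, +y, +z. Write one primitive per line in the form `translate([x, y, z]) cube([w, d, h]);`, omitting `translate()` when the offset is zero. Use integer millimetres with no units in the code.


cube([756, 319, 205]);
translate([0, 319, 205]) cube([756, 319, 205]);
translate([0, 638, 410]) cube([756, 319, 205]);
translate([0, 957, 615]) cube([756, 319, 205]);
translate([0, 1276, 820]) cube([756, 319, 205]);
translate([0, 1595, 1025]) cube([756, 319, 205]);


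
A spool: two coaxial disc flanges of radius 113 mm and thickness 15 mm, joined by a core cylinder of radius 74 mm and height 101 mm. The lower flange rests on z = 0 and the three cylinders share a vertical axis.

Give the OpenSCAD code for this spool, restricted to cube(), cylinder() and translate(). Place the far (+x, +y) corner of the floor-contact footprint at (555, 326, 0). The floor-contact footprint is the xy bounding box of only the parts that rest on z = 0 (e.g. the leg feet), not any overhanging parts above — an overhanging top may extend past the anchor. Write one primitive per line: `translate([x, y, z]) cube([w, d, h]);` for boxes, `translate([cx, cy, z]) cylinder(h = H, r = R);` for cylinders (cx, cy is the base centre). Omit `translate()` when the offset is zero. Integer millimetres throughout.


translate([442, 213, 0]) cylinder(h = 15, r = 113);
translate([442, 213, 15]) cylinder(h = 101, r = 74);
translate([442, 213, 116]) cylinder(h = 15, r = 113);


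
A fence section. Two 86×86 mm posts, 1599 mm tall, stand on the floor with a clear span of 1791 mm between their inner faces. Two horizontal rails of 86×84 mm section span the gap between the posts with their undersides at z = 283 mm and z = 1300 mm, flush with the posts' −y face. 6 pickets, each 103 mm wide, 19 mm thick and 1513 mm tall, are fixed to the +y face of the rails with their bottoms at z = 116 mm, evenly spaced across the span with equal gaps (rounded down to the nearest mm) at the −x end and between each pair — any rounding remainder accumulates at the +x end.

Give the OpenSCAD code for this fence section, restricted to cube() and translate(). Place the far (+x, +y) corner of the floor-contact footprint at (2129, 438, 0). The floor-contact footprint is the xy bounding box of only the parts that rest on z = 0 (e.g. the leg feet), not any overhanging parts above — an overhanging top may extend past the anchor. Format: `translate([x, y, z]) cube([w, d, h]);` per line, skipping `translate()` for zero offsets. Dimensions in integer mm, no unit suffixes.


translate([166, 352, 0]) cube([86, 86, 1599]);
translate([2043, 352, 0]) cube([86, 86, 1599]);
translate([252, 352, 283]) cube([1791, 86, 84]);
translate([252, 352, 1300]) cube([1791, 86, 84]);
translate([419, 438, 116]) cube([103, 19, 1513]);
translate([689, 438, 116]) cube([103, 19, 1513]);
translate([959, 438, 116]) cube([103, 19, 1513]);
translate([1229, 438, 116]) cube([103, 19, 1513]);
translate([1499, 438, 116]) cube([103, 19, 1513]);
translate([1769, 438, 116]) cube([103, 19, 1513]);


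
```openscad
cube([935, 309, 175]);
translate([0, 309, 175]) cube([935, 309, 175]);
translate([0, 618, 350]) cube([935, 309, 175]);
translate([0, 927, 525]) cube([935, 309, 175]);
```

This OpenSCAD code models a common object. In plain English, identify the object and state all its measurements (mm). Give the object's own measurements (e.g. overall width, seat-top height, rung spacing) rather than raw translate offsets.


A straight staircase of 4 solid steps. Each step is 935 mm wide (x), 309 mm deep (y, the going) and 175 mm tall (the rise). The first step rests on the floor; each subsequent step sits one going further in +y and one rise higher in +z, directly behind and above the previous step with no overlap.


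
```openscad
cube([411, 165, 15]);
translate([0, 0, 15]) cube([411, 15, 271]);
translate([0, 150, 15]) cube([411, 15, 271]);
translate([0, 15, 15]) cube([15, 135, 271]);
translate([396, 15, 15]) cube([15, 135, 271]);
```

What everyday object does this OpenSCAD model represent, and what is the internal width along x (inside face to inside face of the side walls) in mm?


An open box. The internal width is 381 mm.

A 411×165 base slab with four walls standing on it — an open box. The base is 411 mm wide and the walls are 15 mm thick, so the internal width is 411 − 2 × 15 = 381 mm.


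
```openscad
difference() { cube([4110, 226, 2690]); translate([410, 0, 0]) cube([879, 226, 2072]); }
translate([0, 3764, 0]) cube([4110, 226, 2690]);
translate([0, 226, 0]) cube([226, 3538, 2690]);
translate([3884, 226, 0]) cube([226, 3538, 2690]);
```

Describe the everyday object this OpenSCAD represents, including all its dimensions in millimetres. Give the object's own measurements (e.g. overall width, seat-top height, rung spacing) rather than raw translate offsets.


A single room: four walls, each 2690 mm tall and 226 mm thick, enclosing an outside footprint 4110×3990 mm (x × y), no floor or roof. The front and back walls (−y and +y sides) run the full x-width; the side walls fit between their inner faces. A door opening 879 mm wide and 2072 mm tall is cut through the front wall from the floor up, its −x edge 410 mm from the wall's −x end.


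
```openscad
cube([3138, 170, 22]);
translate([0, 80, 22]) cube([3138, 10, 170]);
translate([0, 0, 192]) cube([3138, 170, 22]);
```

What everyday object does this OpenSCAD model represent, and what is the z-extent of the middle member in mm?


An I-beam. The web height is 170 mm.

Two wide flanges with a thin centred web — an I-beam. Overall 214 mm minus two 22 mm flanges gives a web of 214 − 2·22 = 170 mm.


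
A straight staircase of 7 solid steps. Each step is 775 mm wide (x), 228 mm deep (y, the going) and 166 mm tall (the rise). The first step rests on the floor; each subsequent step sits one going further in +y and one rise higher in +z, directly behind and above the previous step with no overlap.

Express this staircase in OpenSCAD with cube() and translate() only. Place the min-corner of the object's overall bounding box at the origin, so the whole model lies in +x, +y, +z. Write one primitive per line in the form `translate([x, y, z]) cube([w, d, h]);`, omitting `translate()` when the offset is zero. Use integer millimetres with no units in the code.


cube([775, 228, 166]);
translate([0, 228, 166]) cube([775, 228, 166]);
translate([0, 456, 332]) cube([775, 228, 166]);
translate([0, 684, 498]) cube([775, 228, 166]);
translate([0, 912, 664]) cube([775, 228, 166]);
translate([0, 1140, 830]) cube([775, 228, 166]);
translate([0, 1368, 996]) cube([775, 228, 166]);


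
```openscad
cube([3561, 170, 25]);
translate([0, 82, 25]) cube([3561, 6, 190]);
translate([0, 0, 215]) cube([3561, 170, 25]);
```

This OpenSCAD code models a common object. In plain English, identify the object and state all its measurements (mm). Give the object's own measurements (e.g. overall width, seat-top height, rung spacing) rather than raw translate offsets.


An I-beam lying along x, 3561 mm long. Overall section height 240 mm. Two flanges 170 mm wide (y) and 25 mm thick, one on the floor and one at the top; a web 6 mm thick runs between them, centred on the flange width.


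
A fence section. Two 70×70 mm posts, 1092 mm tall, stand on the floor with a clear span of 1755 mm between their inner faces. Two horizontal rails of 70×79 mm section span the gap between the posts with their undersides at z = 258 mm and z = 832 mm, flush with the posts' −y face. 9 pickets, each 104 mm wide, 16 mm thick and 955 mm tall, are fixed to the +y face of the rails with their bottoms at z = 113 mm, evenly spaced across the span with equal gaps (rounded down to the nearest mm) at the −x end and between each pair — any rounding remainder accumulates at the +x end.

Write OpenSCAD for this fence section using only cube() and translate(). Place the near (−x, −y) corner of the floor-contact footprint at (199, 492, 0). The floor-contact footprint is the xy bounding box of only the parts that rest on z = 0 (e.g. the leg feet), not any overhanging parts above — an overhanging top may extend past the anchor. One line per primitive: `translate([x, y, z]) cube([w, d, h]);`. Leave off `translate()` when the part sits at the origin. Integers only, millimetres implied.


translate([199, 492, 0]) cube([70, 70, 1092]);
translate([2024, 492, 0]) cube([70, 70, 1092]);
translate([269, 492, 258]) cube([1755, 70, 79]);
translate([269, 492, 832]) cube([1755, 70, 79]);
translate([350, 562, 113]) cube([104, 16, 955]);
translate([535, 562, 113]) cube([104, 16, 955]);
translate([720, 562, 113]) cube([104, 16, 955]);
translate([905, 562, 113]) cube([104, 16, 955]);
translate([1090, 562, 113]) cube([104, 16, 955]);
translate([1275, 562, 113]) cube([104, 16, 955]);
translate([1460, 562, 113]) cube([104, 16, 955]);
translate([1645, 562, 113]) cube([104, 16, 955]);
translate([1830, 562, 113]) cube([104, 16, 955]);


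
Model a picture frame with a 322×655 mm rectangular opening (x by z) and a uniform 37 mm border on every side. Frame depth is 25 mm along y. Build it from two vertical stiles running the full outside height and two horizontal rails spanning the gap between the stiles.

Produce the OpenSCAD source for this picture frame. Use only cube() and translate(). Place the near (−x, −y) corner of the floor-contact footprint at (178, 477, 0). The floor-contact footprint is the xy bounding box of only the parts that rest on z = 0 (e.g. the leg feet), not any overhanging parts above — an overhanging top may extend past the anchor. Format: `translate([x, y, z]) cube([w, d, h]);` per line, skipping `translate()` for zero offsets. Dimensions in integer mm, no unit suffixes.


translate([178, 477, 0]) cube([37, 25, 729]);
translate([537, 477, 0]) cube([37, 25, 729]);
translate([215, 477, 0]) cube([322, 25, 37]);
translate([215, 477, 692]) cube([322, 25, 37]);


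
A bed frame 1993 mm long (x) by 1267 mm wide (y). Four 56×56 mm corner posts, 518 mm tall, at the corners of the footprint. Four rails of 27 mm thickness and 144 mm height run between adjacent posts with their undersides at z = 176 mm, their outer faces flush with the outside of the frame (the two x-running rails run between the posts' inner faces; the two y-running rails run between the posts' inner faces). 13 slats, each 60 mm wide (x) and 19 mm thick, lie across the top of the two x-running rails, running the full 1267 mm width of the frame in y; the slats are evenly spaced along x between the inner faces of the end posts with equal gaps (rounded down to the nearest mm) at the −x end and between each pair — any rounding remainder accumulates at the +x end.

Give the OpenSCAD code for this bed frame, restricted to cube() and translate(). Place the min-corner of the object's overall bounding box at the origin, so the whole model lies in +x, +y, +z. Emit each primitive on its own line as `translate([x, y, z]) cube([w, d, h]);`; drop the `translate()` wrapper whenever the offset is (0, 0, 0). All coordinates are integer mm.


// slat z = rail_z + rail_h = 176 + 144 = 320
// slat gap = ⌊(1881 − 13·60) / 14⌋ = 78
cube([56, 56, 518]);
translate([0, 1211, 0]) cube([56, 56, 518]);
translate([1937, 0, 0]) cube([56, 56, 518]);
translate([1937, 1211, 0]) cube([56, 56, 518]);
translate([56, 0, 176]) cube([1881, 27, 144]);
translate([56, 1240, 176]) cube([1881, 27, 144]);
translate([0, 56, 176]) cube([27, 1155, 144]);
translate([1966, 56, 176]) cube([27, 1155, 144]);
translate([134, 0, 320]) cube([60, 1267, 19]);
translate([272, 0, 320]) cube([60, 1267, 19]);
translate([410, 0, 320]) cube([60, 1267, 19]);
translate([548, 0, 320]) cube([60, 1267, 19]);
translate([686, 0, 320]) cube([60, 1267, 19]);
translate([824, 0, 320]) cube([60, 1267, 19]);
translate([962, 0, 320]) cube([60, 1267, 19]);
translate([1100, 0, 320]) cube([60, 1267, 19]);
translate([1238, 0, 320]) cube([60, 1267, 19]);
translate([1376, 0, 320]) cube([60, 1267, 19]);
translate([1514, 0, 320]) cube([60, 1267, 19]);
translate([1652, 0, 320]) cube([60, 1267, 19]);
translate([1790, 0, 320]) cube([60, 1267, 19]);


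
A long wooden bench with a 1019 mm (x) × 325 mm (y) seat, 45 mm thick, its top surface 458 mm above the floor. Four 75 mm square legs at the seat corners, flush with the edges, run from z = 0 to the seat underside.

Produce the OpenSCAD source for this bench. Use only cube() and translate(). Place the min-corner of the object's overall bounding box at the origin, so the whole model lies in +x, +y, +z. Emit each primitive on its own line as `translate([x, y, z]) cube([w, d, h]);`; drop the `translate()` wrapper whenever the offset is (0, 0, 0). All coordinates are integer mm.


// leg_h = 458 − 45 = 413
translate([0, 0, 413]) cube([1019, 325, 45]);
cube([75, 75, 413]);
translate([0, 250, 0]) cube([75, 75, 413]);
translate([944, 0, 0]) cube([75, 75, 413]);
translate([944, 250, 0]) cube([75, 75, 413]);


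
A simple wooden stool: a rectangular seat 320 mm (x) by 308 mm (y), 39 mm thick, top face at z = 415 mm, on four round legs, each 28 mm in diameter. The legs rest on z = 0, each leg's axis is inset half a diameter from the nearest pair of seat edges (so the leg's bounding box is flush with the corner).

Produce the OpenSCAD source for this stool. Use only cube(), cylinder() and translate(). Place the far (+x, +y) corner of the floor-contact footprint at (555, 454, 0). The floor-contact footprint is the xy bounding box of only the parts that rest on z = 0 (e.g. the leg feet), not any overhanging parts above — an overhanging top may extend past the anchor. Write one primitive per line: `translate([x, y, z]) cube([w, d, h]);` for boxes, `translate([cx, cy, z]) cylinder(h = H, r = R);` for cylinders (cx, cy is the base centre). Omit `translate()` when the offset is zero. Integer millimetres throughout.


translate([235, 146, 376]) cube([320, 308, 39]);
translate([249, 160, 0]) cylinder(h = 376, r = 14);
translate([541, 160, 0]) cylinder(h = 376, r = 14);
translate([249, 440, 0]) cylinder(h = 376, r = 14);
translate([541, 440, 0]) cylinder(h = 376, r = 14);


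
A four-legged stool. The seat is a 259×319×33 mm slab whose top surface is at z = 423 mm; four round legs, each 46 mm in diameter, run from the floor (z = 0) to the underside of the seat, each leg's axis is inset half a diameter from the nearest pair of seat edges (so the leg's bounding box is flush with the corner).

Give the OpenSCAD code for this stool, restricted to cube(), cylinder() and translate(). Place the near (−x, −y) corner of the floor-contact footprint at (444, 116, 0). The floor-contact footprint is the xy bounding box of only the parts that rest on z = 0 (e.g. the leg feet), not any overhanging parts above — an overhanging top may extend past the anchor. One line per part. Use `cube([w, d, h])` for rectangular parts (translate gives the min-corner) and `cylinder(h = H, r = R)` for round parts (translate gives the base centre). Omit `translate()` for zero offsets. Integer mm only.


translate([444, 116, 390]) cube([259, 319, 33]);
translate([467, 139, 0]) cylinder(h = 390, r = 23);
translate([680, 139, 0]) cylinder(h = 390, r = 23);
translate([467, 412, 0]) cylinder(h = 390, r = 23);
translate([680, 412, 0]) cylinder(h = 390, r = 23);


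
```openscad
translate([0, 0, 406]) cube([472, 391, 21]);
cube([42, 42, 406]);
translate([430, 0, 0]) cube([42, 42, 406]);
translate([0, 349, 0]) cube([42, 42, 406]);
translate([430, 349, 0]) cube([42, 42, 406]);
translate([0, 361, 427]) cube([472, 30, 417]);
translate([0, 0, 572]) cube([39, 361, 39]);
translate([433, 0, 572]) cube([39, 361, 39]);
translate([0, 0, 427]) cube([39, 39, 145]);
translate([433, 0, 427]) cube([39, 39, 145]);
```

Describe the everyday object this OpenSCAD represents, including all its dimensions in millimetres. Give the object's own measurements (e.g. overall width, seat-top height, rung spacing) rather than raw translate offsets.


A chair. The seat is a 472×391×21 mm slab with its top at z = 427 mm, on four 42×42 mm corner legs (flush with the seat edges, standing on z = 0). A flat backrest 30 mm thick, 417 mm tall, spans the full seat width and rises from the seat top along its +y edge, rear face flush with the rear of the seat. Two armrests of 39×39 mm section run along each side from the seat's front edge to the front of the backrest, top faces 184 mm above the seat top and outer faces flush with the seat's x-edges; a 39×39 mm post under the front of each armrest stands on the seat at the front corner.


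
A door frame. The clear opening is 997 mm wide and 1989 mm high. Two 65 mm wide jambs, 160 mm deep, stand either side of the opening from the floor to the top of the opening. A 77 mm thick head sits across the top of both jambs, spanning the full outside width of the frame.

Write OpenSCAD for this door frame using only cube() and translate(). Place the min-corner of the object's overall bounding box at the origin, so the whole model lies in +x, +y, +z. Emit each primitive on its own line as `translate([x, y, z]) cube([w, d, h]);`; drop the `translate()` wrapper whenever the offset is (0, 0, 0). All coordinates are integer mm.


cube([65, 160, 1989]);
translate([1062, 0, 0]) cube([65, 160, 1989]);
translate([0, 0, 1989]) cube([1127, 160, 77]);


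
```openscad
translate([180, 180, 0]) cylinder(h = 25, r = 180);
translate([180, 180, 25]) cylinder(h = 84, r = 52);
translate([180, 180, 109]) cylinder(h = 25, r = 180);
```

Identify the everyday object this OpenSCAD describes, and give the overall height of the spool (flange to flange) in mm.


A spool. The overall height is 134 mm.

Three coaxial cylinders, large–small–large — a spool. Two 25 mm flanges and a 84 mm core give 25 + 84 + 25 = 134 mm.


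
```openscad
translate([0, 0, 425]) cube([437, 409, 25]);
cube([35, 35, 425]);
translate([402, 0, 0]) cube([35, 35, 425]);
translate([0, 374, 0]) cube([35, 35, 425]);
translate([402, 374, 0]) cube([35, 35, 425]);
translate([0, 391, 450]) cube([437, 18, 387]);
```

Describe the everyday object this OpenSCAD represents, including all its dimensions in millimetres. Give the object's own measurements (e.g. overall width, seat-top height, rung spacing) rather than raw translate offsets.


A chair. The seat is a 437×409×25 mm slab with its top at z = 450 mm, on four 35×35 mm corner legs (flush with the seat edges, standing on z = 0). A flat backrest 18 mm thick, 387 mm tall, spans the full seat width and rises from the seat top along its +y edge, rear face flush with the rear of the seat.


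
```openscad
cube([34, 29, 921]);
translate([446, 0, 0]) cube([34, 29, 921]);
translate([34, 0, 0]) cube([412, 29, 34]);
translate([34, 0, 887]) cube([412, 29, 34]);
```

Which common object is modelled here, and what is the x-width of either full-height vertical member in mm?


A picture frame. The border width is 34 mm.

Four thin pieces enclosing a rectangular opening — a picture frame. The two full-height stiles are 921 mm tall; the top rail sits at z = 887 and is 34 mm tall, so the border above the opening is 921 − 887 = 34 mm, matching the stile x-width.


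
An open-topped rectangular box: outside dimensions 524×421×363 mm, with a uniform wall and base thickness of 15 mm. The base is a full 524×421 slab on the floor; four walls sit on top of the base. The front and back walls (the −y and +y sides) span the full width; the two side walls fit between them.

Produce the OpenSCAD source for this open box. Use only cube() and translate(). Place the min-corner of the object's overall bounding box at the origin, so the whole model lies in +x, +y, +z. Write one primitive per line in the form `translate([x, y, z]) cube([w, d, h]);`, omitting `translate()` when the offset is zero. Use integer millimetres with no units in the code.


cube([524, 421, 15]);
translate([0, 0, 15]) cube([524, 15, 348]);
translate([0, 406, 15]) cube([524, 15, 348]);
translate([0, 15, 15]) cube([15, 391, 348]);
translate([509, 15, 15]) cube([15, 391, 348]);


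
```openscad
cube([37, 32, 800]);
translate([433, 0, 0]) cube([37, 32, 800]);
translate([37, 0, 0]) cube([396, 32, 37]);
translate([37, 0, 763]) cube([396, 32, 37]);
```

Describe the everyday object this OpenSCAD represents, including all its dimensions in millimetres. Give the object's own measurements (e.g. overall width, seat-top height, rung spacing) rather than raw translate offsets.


A rectangular picture frame lying in the x–z plane (depth along y). The opening is 396 mm wide (x) by 726 mm tall (z), surrounded by a border 37 mm wide on all four sides. The frame is 32 mm deep and is made of two full-height vertical stiles with two horizontal rails fitted between them.


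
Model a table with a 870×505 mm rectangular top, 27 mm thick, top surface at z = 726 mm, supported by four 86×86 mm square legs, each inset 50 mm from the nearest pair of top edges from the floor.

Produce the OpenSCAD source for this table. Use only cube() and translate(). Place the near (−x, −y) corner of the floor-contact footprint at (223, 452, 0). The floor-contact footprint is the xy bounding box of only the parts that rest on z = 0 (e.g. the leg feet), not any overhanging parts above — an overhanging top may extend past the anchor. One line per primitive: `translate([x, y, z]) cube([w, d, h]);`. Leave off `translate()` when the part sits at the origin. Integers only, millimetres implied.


translate([173, 402, 699]) cube([870, 505, 27]);
translate([223, 452, 0]) cube([86, 86, 699]);
translate([907, 452, 0]) cube([86, 86, 699]);
translate([223, 771, 0]) cube([86, 86, 699]);
translate([907, 771, 0]) cube([86, 86, 699]);


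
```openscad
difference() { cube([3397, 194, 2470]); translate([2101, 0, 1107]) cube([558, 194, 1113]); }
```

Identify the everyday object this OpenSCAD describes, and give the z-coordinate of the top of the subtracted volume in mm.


A wall with a window opening. The window head height is 2220 mm.

A wall with a rectangular opening subtracted — a window. Sill at z = 1107, opening 1113 mm tall, so the head is at 1107 + 1113 = 2220 mm.


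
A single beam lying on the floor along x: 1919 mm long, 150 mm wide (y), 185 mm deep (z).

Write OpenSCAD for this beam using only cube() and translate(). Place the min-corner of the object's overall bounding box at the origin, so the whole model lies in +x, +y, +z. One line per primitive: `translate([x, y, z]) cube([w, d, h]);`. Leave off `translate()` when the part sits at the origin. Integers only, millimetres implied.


cube([1919, 150, 185]);


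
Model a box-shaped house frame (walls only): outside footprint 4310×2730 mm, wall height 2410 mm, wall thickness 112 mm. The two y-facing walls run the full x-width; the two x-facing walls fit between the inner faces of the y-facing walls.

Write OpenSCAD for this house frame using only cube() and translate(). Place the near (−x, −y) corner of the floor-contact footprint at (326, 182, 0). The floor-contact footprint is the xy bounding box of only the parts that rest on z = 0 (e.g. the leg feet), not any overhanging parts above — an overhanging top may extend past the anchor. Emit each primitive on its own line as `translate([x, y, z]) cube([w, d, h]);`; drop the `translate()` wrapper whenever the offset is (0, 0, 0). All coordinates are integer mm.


translate([326, 182, 0]) cube([4310, 112, 2410]);
translate([326, 2800, 0]) cube([4310, 112, 2410]);
translate([326, 294, 0]) cube([112, 2506, 2410]);
translate([4524, 294, 0]) cube([112, 2506, 2410]);


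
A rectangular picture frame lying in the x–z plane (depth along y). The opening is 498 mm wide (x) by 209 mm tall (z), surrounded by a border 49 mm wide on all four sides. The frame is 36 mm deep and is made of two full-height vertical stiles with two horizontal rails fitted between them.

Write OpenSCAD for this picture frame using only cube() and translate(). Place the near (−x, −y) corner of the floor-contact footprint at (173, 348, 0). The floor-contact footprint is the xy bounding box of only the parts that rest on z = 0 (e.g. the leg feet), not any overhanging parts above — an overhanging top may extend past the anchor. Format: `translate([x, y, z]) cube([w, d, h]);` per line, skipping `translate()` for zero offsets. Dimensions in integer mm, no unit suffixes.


translate([173, 348, 0]) cube([49, 36, 307]);
translate([720, 348, 0]) cube([49, 36, 307]);
translate([222, 348, 0]) cube([498, 36, 49]);
translate([222, 348, 258]) cube([498, 36, 49]);
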